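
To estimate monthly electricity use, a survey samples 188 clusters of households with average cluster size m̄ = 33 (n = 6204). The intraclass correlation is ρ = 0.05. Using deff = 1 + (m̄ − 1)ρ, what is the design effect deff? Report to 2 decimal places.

deff = 1 + (33 − 1)·0.05 = 1 + 1.6 = 2.6.

2.60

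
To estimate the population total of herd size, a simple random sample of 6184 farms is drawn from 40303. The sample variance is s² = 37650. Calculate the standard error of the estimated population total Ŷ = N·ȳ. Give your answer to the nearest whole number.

Var(Ŷ) = N²·Var(ȳ) = N²·(1 − n/N)·s²/n.
f = 6184/40303 = 0.15343771; Var(ȳ) = 0.84656229·37650/6184 = 5.1541187.
Var(Ŷ) = 40303² · 5.1541187 = 8.371999 × 10^9.
SE(Ŷ) = √(8.371999 × 10^9) = 91499.

91499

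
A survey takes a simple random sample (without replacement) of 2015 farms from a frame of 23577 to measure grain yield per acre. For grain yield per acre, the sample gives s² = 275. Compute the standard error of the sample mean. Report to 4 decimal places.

0.3533

Under SRS without replacement, Var(ȳ) = (1 − f)·s²/n with f = n/N = 2015/23577 = 0.08546465.
Var(ȳ) = (1 − 0.08546465)·275/2015 = 0.91453535·0.13647643 = 0.12481252.
SE(ȳ) = √(0.12481252) = 0.3533.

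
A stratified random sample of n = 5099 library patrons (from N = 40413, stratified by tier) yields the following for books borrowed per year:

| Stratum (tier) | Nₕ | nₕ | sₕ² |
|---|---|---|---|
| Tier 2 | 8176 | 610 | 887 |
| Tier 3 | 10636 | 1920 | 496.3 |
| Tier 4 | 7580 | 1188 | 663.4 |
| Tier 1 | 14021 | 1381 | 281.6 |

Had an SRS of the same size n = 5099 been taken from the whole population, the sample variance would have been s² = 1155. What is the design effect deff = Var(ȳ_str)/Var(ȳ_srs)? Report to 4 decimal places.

Var(ȳ_str) = Σ Wₕ²(1−fₕ)sₕ²/nₕ with Wₕ = Nₕ/40413:
  Tier 2: (8176/40413)²·(1−610/8176)·887/610 = 0.055075547
  Tier 3: (10636/40413)²·(1−1920/10636)·496.3/1920 = 0.01467224
  Tier 4: (7580/40413)²·(1−1188/7580)·663.4/1188 = 0.016566197
  Tier 1: (14021/40413)²·(1−1381/14021)·281.6/1381 = 0.022127016
  → Var(ȳ_str) = 0.108441.
Var(ȳ_srs) = (1 − 5099/40413)·1155/5099 = 0.19793509.
deff = 0.108441 / 0.19793509 = 0.5479.

0.5479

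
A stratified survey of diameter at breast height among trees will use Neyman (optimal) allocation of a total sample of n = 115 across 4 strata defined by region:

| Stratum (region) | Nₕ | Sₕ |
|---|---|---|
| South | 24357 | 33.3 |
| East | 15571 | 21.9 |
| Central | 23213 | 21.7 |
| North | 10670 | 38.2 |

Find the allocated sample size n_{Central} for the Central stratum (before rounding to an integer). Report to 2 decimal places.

Neyman allocation: nₕ = n·NₕSₕ / Σⱼ NⱼSⱼ.
Σ NⱼSⱼ = 24357·33.3 + 15571·21.9 + 23213·21.7 + 10670·38.2 = 2.0634091 × 10^6.
n_{Central} = 115·23213·21.7 / (2.0634091 × 10^6) = 28.07.

28.07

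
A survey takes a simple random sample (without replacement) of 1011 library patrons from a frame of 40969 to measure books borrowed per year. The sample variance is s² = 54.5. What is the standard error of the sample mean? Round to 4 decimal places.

0.2293

Under SRS without replacement, Var(ȳ) = (1 − f)·s²/n with f = n/N = 1011/40969 = 0.02467719.
Var(ȳ) = (1 − 0.02467719)·54.5/1011 = 0.97532281·0.053907023 = 0.052576749.
SE(ȳ) = √(0.052576749) = 0.2293.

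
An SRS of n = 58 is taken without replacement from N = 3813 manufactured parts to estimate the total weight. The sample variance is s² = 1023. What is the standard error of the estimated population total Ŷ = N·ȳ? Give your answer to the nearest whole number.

15891

Var(Ŷ) = N²·Var(ȳ) = N²·(1 − n/N)·s²/n.
f = 58/3813 = 0.01521112; Var(ȳ) = 0.98478888·1023/58 = 17.369638.
Var(Ŷ) = 3813² · 17.369638 = 2.5253663 × 10^8.
SE(Ŷ) = √(2.5253663 × 10^8) = 15891.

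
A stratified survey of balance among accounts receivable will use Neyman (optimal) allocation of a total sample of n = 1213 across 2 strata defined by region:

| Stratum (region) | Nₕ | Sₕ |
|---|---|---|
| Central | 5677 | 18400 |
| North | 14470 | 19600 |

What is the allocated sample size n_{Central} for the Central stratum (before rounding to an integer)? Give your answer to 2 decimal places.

326.50

Neyman allocation: nₕ = n·NₕSₕ / Σⱼ NⱼSⱼ.
Σ NⱼSⱼ = 5677·18400 + 14470·19600 = 3.880688 × 10^8.
n_{Central} = 1213·5677·18400 / (3.880688 × 10^8) = 326.50.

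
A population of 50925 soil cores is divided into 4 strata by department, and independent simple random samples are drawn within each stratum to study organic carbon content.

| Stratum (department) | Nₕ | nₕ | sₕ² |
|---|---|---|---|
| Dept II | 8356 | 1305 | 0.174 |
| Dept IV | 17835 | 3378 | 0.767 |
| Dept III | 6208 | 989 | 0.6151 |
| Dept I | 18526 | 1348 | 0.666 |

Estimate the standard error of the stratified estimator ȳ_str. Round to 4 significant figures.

0.009695

Var(ȳ_str) = Σₕ Wₕ²(1 − fₕ)sₕ²/nₕ with Wₕ = Nₕ/N, N = 50925.
Dept II: Wₕ = 0.16408444; term = 0.16408444²·(1 − 0.15617520)·0.174/1305 = 3.0291851 × 10^-6.
Dept IV: Wₕ = 0.35022091; term = 0.35022091²·(1 − 0.18940286)·0.767/3378 = 2.2574853 × 10^-5.
Dept III: Wₕ = 0.12190476; term = 0.12190476²·(1 − 0.15931057)·0.6151/989 = 7.7700957 × 10^-6.
Dept I: Wₕ = 0.36378989; term = 0.36378989²·(1 − 0.07276260)·0.666/1348 = 6.0628458 × 10^-5.
Sum = 9.4002592 × 10^-5.
SE = √(9.4002592 × 10^-5) = 0.009695.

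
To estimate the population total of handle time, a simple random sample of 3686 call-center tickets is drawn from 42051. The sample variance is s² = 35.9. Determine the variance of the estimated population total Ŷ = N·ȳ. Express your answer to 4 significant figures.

Var(Ŷ) = N²·Var(ȳ) = N²·(1 − n/N)·s²/n.
f = 3686/42051 = 0.08765547; Var(ȳ) = 0.91234453·35.9/3686 = 0.0088858298.
Var(Ŷ) = 42051² · 0.0088858298 = 1.5712694 × 10^7.

1.571 × 10^7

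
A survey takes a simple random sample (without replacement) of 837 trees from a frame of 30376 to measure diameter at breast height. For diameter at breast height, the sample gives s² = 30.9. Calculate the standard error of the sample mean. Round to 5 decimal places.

Under SRS without replacement, Var(ȳ) = (1 − f)·s²/n with f = n/N = 837/30376 = 0.02755465.
Var(ȳ) = (1 − 0.02755465)·30.9/837 = 0.97244535·0.036917563 = 0.035900312.
SE(ȳ) = √(0.035900312) = 0.18947.

0.18947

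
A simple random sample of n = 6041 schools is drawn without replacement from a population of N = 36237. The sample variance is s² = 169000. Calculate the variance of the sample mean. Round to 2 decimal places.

23.31

Under SRS without replacement, Var(ȳ) = (1 − f)·s²/n with f = n/N = 6041/36237 = 0.16670806.
Var(ȳ) = (1 − 0.16670806)·169000/6041 = 0.83329194·27.975501 = 23.311759.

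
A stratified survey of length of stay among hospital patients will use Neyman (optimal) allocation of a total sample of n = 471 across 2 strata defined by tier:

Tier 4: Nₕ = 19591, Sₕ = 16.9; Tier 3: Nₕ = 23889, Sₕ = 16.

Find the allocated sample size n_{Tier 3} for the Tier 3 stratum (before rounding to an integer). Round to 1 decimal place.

252.4

Neyman allocation: nₕ = n·NₕSₕ / Σⱼ NⱼSⱼ.
Σ NⱼSⱼ = 19591·16.9 + 23889·16 = 713311.9.
n_{Tier 3} = 471·23889·16 / 713311.9 = 252.4.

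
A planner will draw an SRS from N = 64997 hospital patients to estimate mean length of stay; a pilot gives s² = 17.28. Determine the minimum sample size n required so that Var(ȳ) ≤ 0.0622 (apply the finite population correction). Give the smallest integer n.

277

Without fpc, n₀ = s²/D = 17.28/0.0622 = 277.8135.
With fpc, (1 − n/N)·s²/n ≤ D requires n ≥ n₀/(1 + n₀/N) = 277.8135/(1 + 277.8135/64997) = 276.6311.
Rounding up, n = 277.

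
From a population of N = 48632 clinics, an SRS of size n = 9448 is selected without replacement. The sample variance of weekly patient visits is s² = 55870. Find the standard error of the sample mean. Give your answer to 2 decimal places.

Under SRS without replacement, Var(ȳ) = (1 − f)·s²/n with f = n/N = 9448/48632 = 0.19427537.
Var(ȳ) = (1 − 0.19427537)·55870/9448 = 0.80572463·5.9134208 = 4.7645888.
SE(ȳ) = √(4.7645888) = 2.18.

2.18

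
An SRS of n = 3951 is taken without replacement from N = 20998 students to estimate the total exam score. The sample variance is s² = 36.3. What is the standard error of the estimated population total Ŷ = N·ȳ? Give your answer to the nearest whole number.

Var(Ŷ) = N²·Var(ȳ) = N²·(1 − n/N)·s²/n.
f = 3951/20998 = 0.18816078; Var(ȳ) = 0.81183922·36.3/3951 = 0.0074588114.
Var(Ŷ) = 20998² · 0.0074588114 = 3.2887093 × 10^6.
SE(Ŷ) = √(3.2887093 × 10^6) = 1813.

1813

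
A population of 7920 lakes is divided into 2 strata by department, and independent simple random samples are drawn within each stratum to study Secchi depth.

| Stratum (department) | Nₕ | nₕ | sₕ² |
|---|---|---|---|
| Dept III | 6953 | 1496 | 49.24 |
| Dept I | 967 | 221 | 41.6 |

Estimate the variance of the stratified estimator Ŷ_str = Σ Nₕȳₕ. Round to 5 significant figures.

1.3846 × 10^6

Var(Ŷ_str) = Σₕ Nₕ²(1 − fₕ)sₕ²/nₕ.
Dept III: 6953²·(1 − 1496/6953)·49.24/1496 = 1.2488568 × 10^6.
Dept I: 967²·(1 − 221/967)·41.6/221 = 135789.55.
Sum = 1.3846464 × 10^6.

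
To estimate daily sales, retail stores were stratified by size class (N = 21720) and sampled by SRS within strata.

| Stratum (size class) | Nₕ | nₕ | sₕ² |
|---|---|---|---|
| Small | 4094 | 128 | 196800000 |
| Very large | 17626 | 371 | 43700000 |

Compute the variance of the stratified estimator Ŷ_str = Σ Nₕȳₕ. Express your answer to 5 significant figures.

6.0788 × 10^13

Var(Ŷ_str) = Σₕ Nₕ²(1 − fₕ)sₕ²/nₕ.
Small: 4094²·(1 − 128/4094)·196800000/128 = 2.4964086 × 10^13.
Very large: 17626²·(1 − 371/17626)·43700000/371 = 3.582418 × 10^13.
Sum = 6.0788266 × 10^13.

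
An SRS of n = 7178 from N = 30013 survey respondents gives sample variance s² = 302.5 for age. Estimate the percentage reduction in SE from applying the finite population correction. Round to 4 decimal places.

12.7740

f = n/N = 7178/30013 = 0.23916303.
SE_no-fpc = √(s²/n) = 0.20528677; SE_fpc = √((1−f)s²/n) = 0.17906338.
Ratio = √(1−f) = 0.87225969. Reduction = 100·(1 − 0.87225969) = 12.7740%.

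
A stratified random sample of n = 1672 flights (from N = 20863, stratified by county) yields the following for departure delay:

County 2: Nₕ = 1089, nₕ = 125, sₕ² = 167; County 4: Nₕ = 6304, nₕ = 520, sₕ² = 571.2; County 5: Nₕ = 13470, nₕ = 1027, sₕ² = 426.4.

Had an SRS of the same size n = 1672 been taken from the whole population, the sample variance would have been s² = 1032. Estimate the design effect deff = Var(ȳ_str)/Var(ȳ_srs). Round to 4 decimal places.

Var(ȳ_str) = Σ Wₕ²(1−fₕ)sₕ²/nₕ with Wₕ = Nₕ/20863:
  County 2: (1089/20863)²·(1−125/1089)·167/125 = 0.0032222398
  County 4: (6304/20863)²·(1−520/6304)·571.2/520 = 0.092018644
  County 5: (13470/20863)²·(1−1027/13470)·426.4/1027 = 0.15987698
  → Var(ȳ_str) = 0.25511786.
Var(ȳ_srs) = (1 − 1672/20863)·1032/1672 = 0.56775932.
deff = 0.25511786 / 0.56775932 = 0.4493.

0.4493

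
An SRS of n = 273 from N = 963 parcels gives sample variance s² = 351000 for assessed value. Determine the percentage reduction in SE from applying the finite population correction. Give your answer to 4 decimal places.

f = n/N = 273/963 = 0.28348910.
SE_no-fpc = √(s²/n) = 35.856858; SE_fpc = √((1−f)s²/n) = 30.351743.
Ratio = √(1−f) = 0.84646967. Reduction = 100·(1 − 0.84646967) = 15.3530%.

15.3530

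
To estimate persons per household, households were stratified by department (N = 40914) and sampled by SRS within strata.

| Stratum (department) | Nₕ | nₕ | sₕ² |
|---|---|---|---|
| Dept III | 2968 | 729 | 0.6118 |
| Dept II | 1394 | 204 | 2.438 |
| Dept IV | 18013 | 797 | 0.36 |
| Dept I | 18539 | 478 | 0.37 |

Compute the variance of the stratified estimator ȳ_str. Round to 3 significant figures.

Var(ȳ_str) = Σₕ Wₕ²(1 − fₕ)sₕ²/nₕ with Wₕ = Nₕ/N, N = 40914.
Dept III: Wₕ = 0.07254241; term = 0.07254241²·(1 − 0.24561995)·0.6118/729 = 3.3316245 × 10^-6.
Dept II: Wₕ = 0.03407147; term = 0.03407147²·(1 − 0.14634146)·2.438/204 = 1.1843209 × 10^-5.
Dept IV: Wₕ = 0.44026495; term = 0.44026495²·(1 − 0.04424582)·0.36/797 = 8.3679408 × 10^-5.
Dept I: Wₕ = 0.45312118; term = 0.45312118²·(1 − 0.02578348)·0.37/478 = 1.5483104 × 10^-4.
Sum = 2.5368528 × 10^-4.

2.54 × 10^-4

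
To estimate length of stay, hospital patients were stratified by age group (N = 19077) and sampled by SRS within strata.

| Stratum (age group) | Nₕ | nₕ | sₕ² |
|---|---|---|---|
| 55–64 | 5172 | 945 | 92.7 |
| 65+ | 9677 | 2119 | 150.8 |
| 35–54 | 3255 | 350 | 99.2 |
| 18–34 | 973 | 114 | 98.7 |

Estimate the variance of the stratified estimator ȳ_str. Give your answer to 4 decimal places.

0.0295

Var(ȳ_str) = Σₕ Wₕ²(1 − fₕ)sₕ²/nₕ with Wₕ = Nₕ/N, N = 19077.
55–64: Wₕ = 0.27111181; term = 0.27111181²·(1 − 0.18271462)·92.7/945 = 0.005892757.
65+: Wₕ = 0.50726005; term = 0.50726005²·(1 − 0.21897282)·150.8/2119 = 0.014302036.
35–54: Wₕ = 0.17062431; term = 0.17062431²·(1 − 0.10752688)·99.2/350 = 0.0073641156.
18–34: Wₕ = 0.05100383; term = 0.05100383²·(1 − 0.11716341)·98.7/114 = 0.0019883743.
Sum = 0.029547283.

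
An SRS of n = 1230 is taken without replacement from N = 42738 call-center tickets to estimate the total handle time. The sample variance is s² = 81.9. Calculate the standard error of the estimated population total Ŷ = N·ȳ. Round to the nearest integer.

Var(Ŷ) = N²·Var(ȳ) = N²·(1 − n/N)·s²/n.
f = 1230/42738 = 0.02878001; Var(ȳ) = 0.97121999·81.9/1230 = 0.064669038.
Var(Ŷ) = 42738² · 0.064669038 = 1.1812037 × 10^8.
SE(Ŷ) = √(1.1812037 × 10^8) = 10868.

10868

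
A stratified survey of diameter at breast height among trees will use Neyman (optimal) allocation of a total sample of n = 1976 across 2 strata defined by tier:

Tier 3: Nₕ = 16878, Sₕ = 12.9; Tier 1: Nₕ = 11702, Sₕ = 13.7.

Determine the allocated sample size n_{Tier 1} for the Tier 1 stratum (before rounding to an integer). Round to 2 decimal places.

Neyman allocation: nₕ = n·NₕSₕ / Σⱼ NⱼSⱼ.
Σ NⱼSⱼ = 16878·12.9 + 11702·13.7 = 378043.6.
n_{Tier 1} = 1976·11702·13.7 / 378043.6 = 837.96.

837.96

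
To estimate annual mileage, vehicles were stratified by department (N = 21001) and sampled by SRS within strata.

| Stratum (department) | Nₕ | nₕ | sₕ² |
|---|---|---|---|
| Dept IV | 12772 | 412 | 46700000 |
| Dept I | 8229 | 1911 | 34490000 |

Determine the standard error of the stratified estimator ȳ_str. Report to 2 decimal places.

Var(ȳ_str) = Σₕ Wₕ²(1 − fₕ)sₕ²/nₕ with Wₕ = Nₕ/N, N = 21001.
Dept IV: Wₕ = 0.60816152; term = 0.60816152²·(1 − 0.03225806)·46700000/412 = 40571.129.
Dept I: Wₕ = 0.39183848; term = 0.39183848²·(1 − 0.23222749)·34490000/1911 = 2127.5474.
Sum = 42698.676.
SE = √(42698.676) = 206.64.

206.64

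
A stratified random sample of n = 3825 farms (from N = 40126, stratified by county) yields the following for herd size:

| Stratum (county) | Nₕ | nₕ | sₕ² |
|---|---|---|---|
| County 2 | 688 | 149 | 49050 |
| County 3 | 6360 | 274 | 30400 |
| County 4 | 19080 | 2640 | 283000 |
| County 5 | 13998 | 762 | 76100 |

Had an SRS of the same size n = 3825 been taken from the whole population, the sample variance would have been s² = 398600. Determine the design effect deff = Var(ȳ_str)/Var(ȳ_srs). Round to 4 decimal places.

Var(ȳ_str) = Σ Wₕ²(1−fₕ)sₕ²/nₕ with Wₕ = Nₕ/40126:
  County 2: (688/40126)²·(1−149/688)·49050/149 = 0.075819027
  County 3: (6360/40126)²·(1−274/6360)·30400/274 = 2.6672293
  County 4: (19080/40126)²·(1−2640/19080)·283000/2640 = 20.883869
  County 5: (13998/40126)²·(1−762/13998)·76100/762 = 11.492134
  → Var(ȳ_str) = 35.119051.
Var(ȳ_srs) = (1 − 3825/40126)·398600/3825 = 94.275442.
deff = 35.119051 / 94.275442 = 0.3725.

0.3725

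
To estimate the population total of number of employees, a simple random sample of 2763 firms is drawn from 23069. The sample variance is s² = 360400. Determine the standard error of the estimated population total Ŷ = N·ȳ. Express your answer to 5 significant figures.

Var(Ŷ) = N²·Var(ȳ) = N²·(1 − n/N)·s²/n.
f = 2763/23069 = 0.11977112; Var(ȳ) = 0.88022888·360400/2763 = 114.81523.
Var(Ŷ) = 23069² · 114.81523 = 6.1102227 × 10^10.
SE(Ŷ) = √(6.1102227 × 10^10) = 247190.

247190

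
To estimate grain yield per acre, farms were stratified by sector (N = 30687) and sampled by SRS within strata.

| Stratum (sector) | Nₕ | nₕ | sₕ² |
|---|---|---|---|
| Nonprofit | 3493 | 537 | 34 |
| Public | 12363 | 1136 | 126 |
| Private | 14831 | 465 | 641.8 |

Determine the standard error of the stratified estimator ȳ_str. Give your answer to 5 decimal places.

0.57387

Var(ȳ_str) = Σₕ Wₕ²(1 − fₕ)sₕ²/nₕ with Wₕ = Nₕ/N, N = 30687.
Nonprofit: Wₕ = 0.11382670; term = 0.11382670²·(1 − 0.15373604)·34/537 = 6.9422265 × 10^-4.
Public: Wₕ = 0.40287418; term = 0.40287418²·(1 − 0.09188708)·126/1136 = 0.016348238.
Private: Wₕ = 0.48329912; term = 0.48329912²·(1 − 0.03135325)·641.8/465 = 0.31228001.
Sum = 0.32932247.
SE = √(0.32932247) = 0.57387.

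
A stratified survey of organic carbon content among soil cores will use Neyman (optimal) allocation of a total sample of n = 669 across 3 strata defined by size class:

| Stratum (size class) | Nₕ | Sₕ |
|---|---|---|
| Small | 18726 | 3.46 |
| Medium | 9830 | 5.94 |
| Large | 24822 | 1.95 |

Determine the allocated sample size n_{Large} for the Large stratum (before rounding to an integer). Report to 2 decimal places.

Neyman allocation: nₕ = n·NₕSₕ / Σⱼ NⱼSⱼ.
Σ NⱼSⱼ = 18726·3.46 + 9830·5.94 + 24822·1.95 = 171585.06.
n_{Large} = 669·24822·1.95 / 171585.06 = 188.72.

188.72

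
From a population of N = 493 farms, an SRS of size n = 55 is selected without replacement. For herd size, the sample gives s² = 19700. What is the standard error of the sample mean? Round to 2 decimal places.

17.84

Under SRS without replacement, Var(ȳ) = (1 − f)·s²/n with f = n/N = 55/493 = 0.11156187.
Var(ȳ) = (1 − 0.11156187)·19700/55 = 0.88843813·358.18182 = 318.22239.
SE(ȳ) = √(318.22239) = 17.84.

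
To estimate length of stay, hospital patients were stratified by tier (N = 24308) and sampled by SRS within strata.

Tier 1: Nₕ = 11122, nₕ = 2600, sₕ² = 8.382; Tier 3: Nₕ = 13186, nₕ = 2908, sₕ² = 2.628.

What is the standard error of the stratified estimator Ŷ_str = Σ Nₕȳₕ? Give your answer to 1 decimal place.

Var(Ŷ_str) = Σₕ Nₕ²(1 − fₕ)sₕ²/nₕ.
Tier 1: 11122²·(1 − 2600/11122)·8.382/2600 = 305561.57.
Tier 3: 13186²·(1 − 2908/13186)·2.628/2908 = 122476.47.
Sum = 428038.04.
SE = √(428038.04) = 654.2.

654.2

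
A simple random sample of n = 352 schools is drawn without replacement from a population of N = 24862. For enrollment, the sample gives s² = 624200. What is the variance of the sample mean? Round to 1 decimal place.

1748.2

Under SRS without replacement, Var(ȳ) = (1 − f)·s²/n with f = n/N = 352/24862 = 0.01415815.
Var(ȳ) = (1 − 0.01415815)·624200/352 = 0.98584185·1773.2955 = 1748.1889.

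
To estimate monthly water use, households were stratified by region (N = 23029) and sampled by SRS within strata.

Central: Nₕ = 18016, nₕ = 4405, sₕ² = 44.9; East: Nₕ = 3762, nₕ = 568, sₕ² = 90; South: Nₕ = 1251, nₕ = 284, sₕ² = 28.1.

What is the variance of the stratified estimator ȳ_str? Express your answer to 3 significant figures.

Var(ȳ_str) = Σₕ Wₕ²(1 − fₕ)sₕ²/nₕ with Wₕ = Nₕ/N, N = 23029.
Central: Wₕ = 0.78231795; term = 0.78231795²·(1 − 0.24450488)·44.9/4405 = 0.0047130134.
East: Wₕ = 0.16335924; term = 0.16335924²·(1 − 0.15098352)·90/568 = 0.003590027.
South: Wₕ = 0.05432281; term = 0.05432281²·(1 − 0.22701839)·28.1/284 = 2.2569483 × 10^-4.
Sum = 0.0085287352.

0.00853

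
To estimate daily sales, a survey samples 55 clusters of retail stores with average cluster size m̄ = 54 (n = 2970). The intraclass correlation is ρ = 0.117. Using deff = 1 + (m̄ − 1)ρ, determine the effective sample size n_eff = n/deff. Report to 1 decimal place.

412.4

deff = 1 + (54 − 1)·0.117 = 1 + 6.201 = 7.201.
n_eff = 2970 / 7.201 = 412.4.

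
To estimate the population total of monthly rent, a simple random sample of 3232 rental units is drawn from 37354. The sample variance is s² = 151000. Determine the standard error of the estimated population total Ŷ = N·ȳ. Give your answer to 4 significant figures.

Var(Ŷ) = N²·Var(ȳ) = N²·(1 − n/N)·s²/n.
f = 3232/37354 = 0.08652353; Var(ȳ) = 0.91347647·151000/3232 = 42.677892.
Var(Ŷ) = 37354² · 42.677892 = 5.9549372 × 10^10.
SE(Ŷ) = √(5.9549372 × 10^10) = 244000.

244000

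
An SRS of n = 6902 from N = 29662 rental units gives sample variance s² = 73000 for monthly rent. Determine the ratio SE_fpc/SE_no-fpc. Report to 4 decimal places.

f = n/N = 6902/29662 = 0.23268829.
SE_no-fpc = √(s²/n) = 3.2521753; SE_fpc = √((1−f)s²/n) = 2.8487863.
Ratio = √(1−f) = 0.87596331.

0.8760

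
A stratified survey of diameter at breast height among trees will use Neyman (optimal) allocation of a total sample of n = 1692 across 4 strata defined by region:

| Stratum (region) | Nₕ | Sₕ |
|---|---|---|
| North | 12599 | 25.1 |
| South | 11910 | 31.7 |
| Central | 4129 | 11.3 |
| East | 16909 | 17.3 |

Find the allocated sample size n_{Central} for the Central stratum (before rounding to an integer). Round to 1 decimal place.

Neyman allocation: nₕ = n·NₕSₕ / Σⱼ NⱼSⱼ.
Σ NⱼSⱼ = 12599·25.1 + 11910·31.7 + 4129·11.3 + 16909·17.3 = 1.0329653 × 10^6.
n_{Central} = 1692·4129·11.3 / (1.0329653 × 10^6) = 76.4.

76.4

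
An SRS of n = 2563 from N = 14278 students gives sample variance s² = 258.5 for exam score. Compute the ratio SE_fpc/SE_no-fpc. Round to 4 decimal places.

f = n/N = 2563/14278 = 0.17950693.
SE_no-fpc = √(s²/n) = 0.31758207; SE_fpc = √((1−f)s²/n) = 0.28766924.
Ratio = √(1−f) = 0.90581072.

0.9058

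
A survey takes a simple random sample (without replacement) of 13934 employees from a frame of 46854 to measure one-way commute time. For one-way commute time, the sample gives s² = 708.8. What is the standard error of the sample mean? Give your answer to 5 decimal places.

0.18905

Under SRS without replacement, Var(ȳ) = (1 − f)·s²/n with f = n/N = 13934/46854 = 0.29739190.
Var(ȳ) = (1 − 0.29739190)·708.8/13934 = 0.70260810·0.05086838 = 0.035740536.
SE(ȳ) = √(0.035740536) = 0.18905.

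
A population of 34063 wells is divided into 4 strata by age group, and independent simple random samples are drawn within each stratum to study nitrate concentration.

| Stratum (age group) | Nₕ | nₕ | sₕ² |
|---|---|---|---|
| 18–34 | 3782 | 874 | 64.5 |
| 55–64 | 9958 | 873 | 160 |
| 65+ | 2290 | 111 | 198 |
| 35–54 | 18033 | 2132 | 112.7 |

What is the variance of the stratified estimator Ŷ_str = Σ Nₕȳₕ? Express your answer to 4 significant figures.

Var(Ŷ_str) = Σₕ Nₕ²(1 − fₕ)sₕ²/nₕ.
18–34: 3782²·(1 − 874/3782)·64.5/874 = 811641.43.
55–64: 9958²·(1 − 873/9958)·160/873 = 1.6580697 × 10^7.
65+: 2290²·(1 − 111/2290)·198/111 = 8.9009205 × 10^6.
35–54: 18033²·(1 − 2132/18033)·112.7/2132 = 1.5157554 × 10^7.
Sum = 4.1450813 × 10^7.

4.145 × 10^7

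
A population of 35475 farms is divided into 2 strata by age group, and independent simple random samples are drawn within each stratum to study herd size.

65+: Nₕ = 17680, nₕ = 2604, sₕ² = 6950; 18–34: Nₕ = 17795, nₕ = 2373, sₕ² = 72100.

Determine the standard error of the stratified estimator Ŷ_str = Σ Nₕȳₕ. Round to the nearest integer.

Var(Ŷ_str) = Σₕ Nₕ²(1 − fₕ)sₕ²/nₕ.
65+: 17680²·(1 − 2604/17680)·6950/2604 = 7.113973 × 10^8.
18–34: 17795²·(1 − 2373/17795)·72100/2373 = 8.3382751 × 10^9.
Sum = 9.0496724 × 10^9.
SE = √(9.0496724 × 10^9) = 95130.

95130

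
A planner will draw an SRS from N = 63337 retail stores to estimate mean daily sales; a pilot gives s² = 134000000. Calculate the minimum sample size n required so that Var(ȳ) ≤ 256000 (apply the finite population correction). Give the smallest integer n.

Without fpc, n₀ = s²/D = 134000000/256000 = 523.4375.
With fpc, (1 − n/N)·s²/n ≤ D requires n ≥ n₀/(1 + n₀/N) = 523.4375/(1 + 523.4375/63337) = 519.1471.
Rounding up, n = 520.

520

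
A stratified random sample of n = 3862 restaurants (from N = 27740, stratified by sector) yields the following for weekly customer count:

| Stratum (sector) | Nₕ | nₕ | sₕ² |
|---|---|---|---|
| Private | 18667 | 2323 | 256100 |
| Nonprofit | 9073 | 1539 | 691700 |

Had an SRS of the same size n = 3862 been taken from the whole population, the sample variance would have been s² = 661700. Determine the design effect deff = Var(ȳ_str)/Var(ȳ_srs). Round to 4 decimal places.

0.5671

Var(ȳ_str) = Σ Wₕ²(1−fₕ)sₕ²/nₕ with Wₕ = Nₕ/27740:
  Private: (18667/27740)²·(1−2323/18667)·256100/2323 = 43.709953
  Nonprofit: (9073/27740)²·(1−1539/9073)·691700/1539 = 39.924802
  → Var(ȳ_str) = 83.634755.
Var(ȳ_srs) = (1 − 3862/27740)·661700/3862 = 147.48245.
deff = 83.634755 / 147.48245 = 0.5671.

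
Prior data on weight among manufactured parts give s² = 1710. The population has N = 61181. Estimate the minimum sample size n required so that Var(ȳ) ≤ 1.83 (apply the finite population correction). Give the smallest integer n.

921

Without fpc, n₀ = s²/D = 1710/1.83 = 934.4262.
With fpc, (1 − n/N)·s²/n ≤ D requires n ≥ n₀/(1 + n₀/N) = 934.4262/(1 + 934.4262/61181) = 920.3693.
Rounding up, n = 921.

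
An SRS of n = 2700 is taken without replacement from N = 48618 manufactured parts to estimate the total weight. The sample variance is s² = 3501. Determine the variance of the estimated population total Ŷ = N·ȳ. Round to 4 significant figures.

Var(Ŷ) = N²·Var(ȳ) = N²·(1 − n/N)·s²/n.
f = 2700/48618 = 0.05553499; Var(ȳ) = 0.94446501·3501/2700 = 1.2246563.
Var(Ŷ) = 48618² · 1.2246563 = 2.8947322 × 10^9.

2.895 × 10^9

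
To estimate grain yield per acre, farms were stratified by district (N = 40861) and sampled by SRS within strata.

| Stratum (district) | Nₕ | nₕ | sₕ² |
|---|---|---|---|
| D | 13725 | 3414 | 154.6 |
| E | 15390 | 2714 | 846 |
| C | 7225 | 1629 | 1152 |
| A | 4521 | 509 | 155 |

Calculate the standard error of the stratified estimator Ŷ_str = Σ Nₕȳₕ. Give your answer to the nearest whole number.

Var(Ŷ_str) = Σₕ Nₕ²(1 − fₕ)sₕ²/nₕ.
D: 13725²·(1 − 3414/13725)·154.6/3414 = 6.4085402 × 10^6.
E: 15390²·(1 − 2714/15390)·846/2714 = 6.0810891 × 10^7.
C: 7225²·(1 − 1629/7225)·1152/1629 = 2.8592159 × 10^7.
A: 4521²·(1 − 509/4521)·155/509 = 5.5234363 × 10^6.
Sum = 1.0133503 × 10^8.
SE = √(1.0133503 × 10^8) = 10067.

10067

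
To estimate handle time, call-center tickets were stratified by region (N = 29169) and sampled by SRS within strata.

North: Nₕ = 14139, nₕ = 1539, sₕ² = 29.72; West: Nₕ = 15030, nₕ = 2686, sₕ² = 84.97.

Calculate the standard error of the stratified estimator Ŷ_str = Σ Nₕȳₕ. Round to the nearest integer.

Var(Ŷ_str) = Σₕ Nₕ²(1 − fₕ)sₕ²/nₕ.
North: 14139²·(1 − 1539/14139)·29.72/1539 = 3.4403246 × 10^6.
West: 15030²·(1 − 2686/15030)·84.97/2686 = 5.8691405 × 10^6.
Sum = 9.3094651 × 10^6.
SE = √(9.3094651 × 10^6) = 3051.

3051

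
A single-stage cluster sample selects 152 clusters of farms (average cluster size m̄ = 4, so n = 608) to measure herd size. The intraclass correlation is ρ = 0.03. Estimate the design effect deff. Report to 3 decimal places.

1.090

deff = 1 + (4 − 1)·0.03 = 1 + 0.09 = 1.09.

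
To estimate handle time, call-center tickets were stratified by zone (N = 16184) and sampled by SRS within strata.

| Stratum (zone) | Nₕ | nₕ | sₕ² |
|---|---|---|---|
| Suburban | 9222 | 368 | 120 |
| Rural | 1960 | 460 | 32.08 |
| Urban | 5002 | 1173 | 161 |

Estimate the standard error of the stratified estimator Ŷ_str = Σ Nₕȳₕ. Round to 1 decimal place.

Var(Ŷ_str) = Σₕ Nₕ²(1 − fₕ)sₕ²/nₕ.
Suburban: 9222²·(1 − 368/9222)·120/368 = 2.6625518 × 10^7.
Rural: 1960²·(1 − 460/1960)·32.08/460 = 205033.04.
Urban: 5002²·(1 − 1173/5002)·161/1173 = 2.6287962 × 10^6.
Sum = 2.9459347 × 10^7.
SE = √(2.9459347 × 10^7) = 5427.6.

5427.6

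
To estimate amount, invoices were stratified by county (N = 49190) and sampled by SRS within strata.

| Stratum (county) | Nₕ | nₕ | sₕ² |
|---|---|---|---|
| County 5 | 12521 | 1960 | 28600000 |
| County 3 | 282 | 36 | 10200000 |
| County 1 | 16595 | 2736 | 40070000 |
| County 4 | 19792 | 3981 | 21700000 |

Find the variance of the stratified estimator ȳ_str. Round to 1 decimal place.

2902.6

Var(ȳ_str) = Σₕ Wₕ²(1 − fₕ)sₕ²/nₕ with Wₕ = Nₕ/N, N = 49190.
County 5: Wₕ = 0.25454361; term = 0.25454361²·(1 − 0.15653702)·28600000/1960 = 797.44433.
County 3: Wₕ = 0.00573287; term = 0.00573287²·(1 − 0.12765957)·10200000/36 = 8.1232205.
County 1: Wₕ = 0.33736532; term = 0.33736532²·(1 − 0.16486894)·40070000/2736 = 1392.0626.
County 4: Wₕ = 0.40235820; term = 0.40235820²·(1 − 0.20114188)·21700000/3981 = 704.95749.
Sum = 2902.5876.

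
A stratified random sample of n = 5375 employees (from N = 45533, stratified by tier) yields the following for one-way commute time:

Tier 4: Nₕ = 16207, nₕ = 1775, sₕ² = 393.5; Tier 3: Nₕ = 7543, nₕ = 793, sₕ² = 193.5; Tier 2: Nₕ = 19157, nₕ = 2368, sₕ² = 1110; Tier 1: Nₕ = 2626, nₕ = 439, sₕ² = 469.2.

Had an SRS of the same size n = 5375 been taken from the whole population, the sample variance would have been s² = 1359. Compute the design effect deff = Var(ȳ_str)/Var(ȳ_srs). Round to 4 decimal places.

0.4784

Var(ȳ_str) = Σ Wₕ²(1−fₕ)sₕ²/nₕ with Wₕ = Nₕ/45533:
  Tier 4: (16207/45533)²·(1−1775/16207)·393.5/1775 = 0.025010536
  Tier 3: (7543/45533)²·(1−793/7543)·193.5/793 = 0.0059924322
  Tier 2: (19157/45533)²·(1−2368/19157)·1110/2368 = 0.072717858
  Tier 1: (2626/45533)²·(1−439/2626)·469.2/439 = 0.0029606322
  → Var(ȳ_str) = 0.10668146.
Var(ȳ_srs) = (1 − 5375/45533)·1359/5375 = 0.22299072.
deff = 0.10668146 / 0.22299072 = 0.4784.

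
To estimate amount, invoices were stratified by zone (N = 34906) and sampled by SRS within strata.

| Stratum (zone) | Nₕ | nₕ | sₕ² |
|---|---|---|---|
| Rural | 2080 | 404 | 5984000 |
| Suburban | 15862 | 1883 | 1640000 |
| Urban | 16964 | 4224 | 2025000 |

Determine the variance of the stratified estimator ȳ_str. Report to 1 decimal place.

Var(ȳ_str) = Σₕ Wₕ²(1 − fₕ)sₕ²/nₕ with Wₕ = Nₕ/N, N = 34906.
Rural: Wₕ = 0.05958861; term = 0.05958861²·(1 − 0.19423077)·5984000/404 = 42.378678.
Suburban: Wₕ = 0.45442044; term = 0.45442044²·(1 − 0.11871139)·1640000/1883 = 158.49932.
Urban: Wₕ = 0.48599095; term = 0.48599095²·(1 − 0.24899788)·2025000/4224 = 85.035181.
Sum = 285.91318.

285.9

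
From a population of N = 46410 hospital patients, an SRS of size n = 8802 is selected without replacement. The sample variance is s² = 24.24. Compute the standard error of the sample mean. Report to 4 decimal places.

0.0472

Under SRS without replacement, Var(ȳ) = (1 − f)·s²/n with f = n/N = 8802/46410 = 0.18965740.
Var(ȳ) = (1 − 0.18965740)·24.24/8802 = 0.81034260·0.0027539196 = 0.0022316183.
SE(ȳ) = √(0.0022316183) = 0.0472.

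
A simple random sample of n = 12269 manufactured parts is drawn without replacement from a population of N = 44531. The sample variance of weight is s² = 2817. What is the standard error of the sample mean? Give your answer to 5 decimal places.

Under SRS without replacement, Var(ȳ) = (1 − f)·s²/n with f = n/N = 12269/44531 = 0.27551593.
Var(ȳ) = (1 − 0.27551593)·2817/12269 = 0.72448407·0.22960306 = 0.16634376.
SE(ȳ) = √(0.16634376) = 0.40785.

0.40785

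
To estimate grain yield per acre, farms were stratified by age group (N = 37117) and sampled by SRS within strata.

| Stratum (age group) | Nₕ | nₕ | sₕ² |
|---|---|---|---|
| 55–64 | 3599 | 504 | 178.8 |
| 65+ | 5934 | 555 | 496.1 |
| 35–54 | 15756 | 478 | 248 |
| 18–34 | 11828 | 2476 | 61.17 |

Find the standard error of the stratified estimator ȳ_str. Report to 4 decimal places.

0.3409

Var(ȳ_str) = Σₕ Wₕ²(1 − fₕ)sₕ²/nₕ with Wₕ = Nₕ/N, N = 37117.
55–64: Wₕ = 0.09696366; term = 0.09696366²·(1 − 0.14003890)·178.8/504 = 0.0028683606.
65+: Wₕ = 0.15987283; term = 0.15987283²·(1 − 0.09352882)·496.1/555 = 0.020709976.
35–54: Wₕ = 0.42449551; term = 0.42449551²·(1 − 0.03033765)·248/478 = 0.090654742.
18–34: Wₕ = 0.31866800; term = 0.31866800²·(1 − 0.20933378)·61.17/2476 = 0.0019836175.
Sum = 0.1162167.
SE = √(0.1162167) = 0.3409.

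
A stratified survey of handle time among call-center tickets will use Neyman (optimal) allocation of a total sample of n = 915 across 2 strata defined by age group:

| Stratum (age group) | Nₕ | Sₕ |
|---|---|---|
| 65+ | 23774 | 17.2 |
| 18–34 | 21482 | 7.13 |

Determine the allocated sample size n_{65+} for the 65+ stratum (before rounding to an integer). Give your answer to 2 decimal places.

665.66

Neyman allocation: nₕ = n·NₕSₕ / Σⱼ NⱼSⱼ.
Σ NⱼSⱼ = 23774·17.2 + 21482·7.13 = 562079.46.
n_{65+} = 915·23774·17.2 / 562079.46 = 665.66.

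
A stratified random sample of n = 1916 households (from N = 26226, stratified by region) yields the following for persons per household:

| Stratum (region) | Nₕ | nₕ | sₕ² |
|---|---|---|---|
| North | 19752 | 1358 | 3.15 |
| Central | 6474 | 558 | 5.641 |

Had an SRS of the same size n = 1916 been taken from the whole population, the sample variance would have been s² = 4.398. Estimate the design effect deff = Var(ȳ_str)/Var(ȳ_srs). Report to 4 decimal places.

Var(ȳ_str) = Σ Wₕ²(1−fₕ)sₕ²/nₕ with Wₕ = Nₕ/26226:
  North: (19752/26226)²·(1−1358/19752)·3.15/1358 = 0.001225276
  Central: (6474/26226)²·(1−558/6474)·5.641/558 = 5.6293551 × 10^-4
  → Var(ȳ_str) = 0.0017882115.
Var(ȳ_srs) = (1 − 1916/26226)·4.398/1916 = 0.0021277109.
deff = 0.0017882115 / 0.0021277109 = 0.8404.

0.8404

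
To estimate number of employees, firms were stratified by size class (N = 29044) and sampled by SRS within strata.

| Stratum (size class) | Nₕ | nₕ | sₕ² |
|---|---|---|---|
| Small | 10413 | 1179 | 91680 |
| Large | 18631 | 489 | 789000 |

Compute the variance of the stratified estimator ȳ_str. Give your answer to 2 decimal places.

Var(ȳ_str) = Σₕ Wₕ²(1 − fₕ)sₕ²/nₕ with Wₕ = Nₕ/N, N = 29044.
Small: Wₕ = 0.35852500; term = 0.35852500²·(1 − 0.11322385)·91680/1179 = 8.8636721.
Large: Wₕ = 0.64147500; term = 0.64147500²·(1 − 0.02624658)·789000/489 = 646.51204.
Sum = 655.37571.

655.38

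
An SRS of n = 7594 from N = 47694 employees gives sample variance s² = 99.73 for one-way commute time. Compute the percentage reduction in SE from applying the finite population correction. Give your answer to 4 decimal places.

8.3061

f = n/N = 7594/47694 = 0.15922338.
SE_no-fpc = √(s²/n) = 0.11459815; SE_fpc = √((1−f)s²/n) = 0.10507948.
Ratio = √(1−f) = 0.91693872. Reduction = 100·(1 − 0.91693872) = 8.3061%.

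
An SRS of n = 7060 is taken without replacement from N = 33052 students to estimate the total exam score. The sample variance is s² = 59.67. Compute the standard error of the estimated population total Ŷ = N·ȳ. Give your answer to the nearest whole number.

Var(Ŷ) = N²·Var(ȳ) = N²·(1 − n/N)·s²/n.
f = 7060/33052 = 0.21360281; Var(ȳ) = 0.78639719·59.67/7060 = 0.0066465043.
Var(Ŷ) = 33052² · 0.0066465043 = 7.260872 × 10^6.
SE(Ŷ) = √(7.260872 × 10^6) = 2695.

2695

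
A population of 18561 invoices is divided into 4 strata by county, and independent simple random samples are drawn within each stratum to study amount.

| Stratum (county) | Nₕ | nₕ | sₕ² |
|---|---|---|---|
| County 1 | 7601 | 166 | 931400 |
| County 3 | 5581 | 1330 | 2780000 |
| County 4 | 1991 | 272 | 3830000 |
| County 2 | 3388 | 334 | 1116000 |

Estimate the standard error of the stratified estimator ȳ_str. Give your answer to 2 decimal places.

Var(ȳ_str) = Σₕ Wₕ²(1 − fₕ)sₕ²/nₕ with Wₕ = Nₕ/N, N = 18561.
County 1: Wₕ = 0.40951457; term = 0.40951457²·(1 − 0.02183923)·931400/166 = 920.40106.
County 3: Wₕ = 0.30068423; term = 0.30068423²·(1 − 0.23830855)·2780000/1330 = 143.94399.
County 4: Wₕ = 0.10726793; term = 0.10726793²·(1 − 0.13661477)·3830000/272 = 139.886.
County 2: Wₕ = 0.18253327; term = 0.18253327²·(1 − 0.09858323)·1116000/334 = 100.35232.
Sum = 1304.5834.
SE = √(1304.5834) = 36.12.

36.12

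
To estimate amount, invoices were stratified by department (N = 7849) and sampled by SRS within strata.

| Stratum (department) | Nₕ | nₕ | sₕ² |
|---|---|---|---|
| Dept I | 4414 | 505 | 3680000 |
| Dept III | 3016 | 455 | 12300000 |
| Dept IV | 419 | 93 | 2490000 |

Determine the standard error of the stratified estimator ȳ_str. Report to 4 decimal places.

74.0915

Var(ȳ_str) = Σₕ Wₕ²(1 − fₕ)sₕ²/nₕ with Wₕ = Nₕ/N, N = 7849.
Dept I: Wₕ = 0.56236463; term = 0.56236463²·(1 − 0.11440870)·3680000/505 = 2040.9191.
Dept III: Wₕ = 0.38425277; term = 0.38425277²·(1 − 0.15086207)·12300000/455 = 3389.2685.
Dept IV: Wₕ = 0.05338260; term = 0.05338260²·(1 − 0.22195704)·2490000/93 = 59.363482.
Sum = 5489.5511.
SE = √(5489.5511) = 74.0915.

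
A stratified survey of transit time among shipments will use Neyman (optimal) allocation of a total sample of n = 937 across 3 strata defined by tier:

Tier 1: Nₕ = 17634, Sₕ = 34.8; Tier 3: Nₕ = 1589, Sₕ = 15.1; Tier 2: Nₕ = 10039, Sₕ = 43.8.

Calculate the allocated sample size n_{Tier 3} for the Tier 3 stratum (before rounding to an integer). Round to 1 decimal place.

20.9

Neyman allocation: nₕ = n·NₕSₕ / Σⱼ NⱼSⱼ.
Σ NⱼSⱼ = 17634·34.8 + 1589·15.1 + 10039·43.8 = 1.0773653 × 10^6.
n_{Tier 3} = 937·1589·15.1 / (1.0773653 × 10^6) = 20.9.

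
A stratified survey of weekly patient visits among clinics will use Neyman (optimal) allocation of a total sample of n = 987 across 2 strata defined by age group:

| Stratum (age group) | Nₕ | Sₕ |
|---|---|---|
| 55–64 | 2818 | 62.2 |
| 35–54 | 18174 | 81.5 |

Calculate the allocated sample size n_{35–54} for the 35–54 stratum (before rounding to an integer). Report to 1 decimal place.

882.6

Neyman allocation: nₕ = n·NₕSₕ / Σⱼ NⱼSⱼ.
Σ NⱼSⱼ = 2818·62.2 + 18174·81.5 = 1.6564606 × 10^6.
n_{35–54} = 987·18174·81.5 / (1.6564606 × 10^6) = 882.6.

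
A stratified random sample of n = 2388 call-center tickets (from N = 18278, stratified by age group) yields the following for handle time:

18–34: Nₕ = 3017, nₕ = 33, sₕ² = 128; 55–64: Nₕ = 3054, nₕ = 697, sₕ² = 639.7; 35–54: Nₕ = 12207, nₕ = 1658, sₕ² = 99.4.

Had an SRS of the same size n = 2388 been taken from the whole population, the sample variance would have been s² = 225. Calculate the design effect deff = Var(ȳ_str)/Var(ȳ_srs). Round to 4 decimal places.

Var(ȳ_str) = Σ Wₕ²(1−fₕ)sₕ²/nₕ with Wₕ = Nₕ/18278:
  18–34: (3017/18278)²·(1−33/3017)·128/33 = 0.10452323
  55–64: (3054/18278)²·(1−697/3054)·639.7/697 = 0.019774925
  35–54: (12207/18278)²·(1−1658/12207)·99.4/1658 = 0.023108127
  → Var(ȳ_str) = 0.14740628.
Var(ȳ_srs) = (1 − 2388/18278)·225/2388 = 0.081911225.
deff = 0.14740628 / 0.081911225 = 1.7996.

1.7996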